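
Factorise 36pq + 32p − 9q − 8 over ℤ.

(4p − 1)(9q + 8)

Group as (36pq + 32p) + (−9q − 8) = 4p(9q + 8) − (9q + 8).
Both groups share the factor (9q + 8).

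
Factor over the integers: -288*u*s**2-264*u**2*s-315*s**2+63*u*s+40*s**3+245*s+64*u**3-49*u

Group: 8*u*(8*u**2-32*u*s-7*u-40*s**2+35*s) + (-s+7)*(8*u**2-32*u*s-7*u-40*s**2+35*s); both groups contain (8*u**2-32*u*s-7*u-40*s**2+35*s), so (8*u-s+7) is a factor with cofactor 8*u**2-32*u*s-7*u-40*s**2+35*s.
The cofactor groups again: 8*u**2-32*u*s-7*u-40*s**2+35*s = u*(8*u+8*s-7) - 5*s*(8*u+8*s-7); both groups contain (8*u+8*s-7), giving (u-5*s)*(8*u+8*s-7).

(u-5*s)*(8*u-s+7)*(8*u+8*s-7)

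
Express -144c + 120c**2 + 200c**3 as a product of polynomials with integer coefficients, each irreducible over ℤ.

8c(5c + 6)(5c - 3)

Pull out the common factor 8c, then factor the remaining trinomial.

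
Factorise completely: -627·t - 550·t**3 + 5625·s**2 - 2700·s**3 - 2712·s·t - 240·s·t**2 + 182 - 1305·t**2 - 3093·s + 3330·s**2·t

Group: 15·s·(-180·s**2 + 90·s·t + 207·s + 50·t**2 + 55·t - 13) + (-11·t - 14)·(-180·s**2 + 90·s·t + 207·s + 50·t**2 + 55·t - 13); both groups contain (-180·s**2 + 90·s·t + 207·s + 50·t**2 + 55·t - 13), so (15·s - 11·t - 14) is a factor with cofactor -180·s**2 + 90·s·t + 207·s + 50·t**2 + 55·t - 13.
The cofactor groups again: -180·s**2 + 90·s·t + 207·s + 50·t**2 + 55·t - 13 = -12·s·(15·s + 5·t - 1) + (10·t + 13)·(15·s + 5·t - 1); both groups contain (15·s + 5·t - 1), giving -(12·s - 10·t - 13)·(15·s + 5·t - 1).

-(12·s - 10·t - 13)·(15·s + 5·t - 1)·(15·s - 11·t - 14)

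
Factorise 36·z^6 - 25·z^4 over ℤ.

Every term has a factor of z^4; factoring it out leaves 36·z^2 - 25.
Recognize a difference of squares with the parts 6·z and 5.

z^4·(6·z + 5)·(6·z - 5)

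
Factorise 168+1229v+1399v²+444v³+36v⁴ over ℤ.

(6v+1)(6v+7)(v+3)(v+8)

Trying the rational-root candidates, v = -3 is a root, so (v+3) is a factor; dividing leaves 36v³+336v²+391v+56.
Continuing, v = -8 is a root, so (v+8) divides it; the quotient is 36v²+48v+7.
The remaining quadratic factors as (6v+7)(6v+1).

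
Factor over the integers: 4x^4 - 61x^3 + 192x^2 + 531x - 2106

(4x - 13)(x + 3)(x - 6)(x - 9)

By the rational root theorem, x = 6 is a root, so (x - 6) divides it; the quotient is 4x^3 - 37x^2 - 30x + 351.
Continuing, x = 13/4 is a root, giving the factor (4x - 13) and quotient x^2 - 6x - 27.
The remaining quadratic factors as (x - 9)(x + 3).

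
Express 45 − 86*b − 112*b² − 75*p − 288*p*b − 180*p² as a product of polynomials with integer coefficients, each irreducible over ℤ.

Group: −15*p*(12*p + 8*b + 9) + (−14*b + 5)*(12*p + 8*b + 9); both groups contain (12*p + 8*b + 9).

−(15*p + 14*b − 5)*(12*p + 8*b + 9)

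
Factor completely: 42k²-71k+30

Need a pair with product 42·30 = 1260 and sum -71: that's -36 and -35.
Split the middle term: 42k²-36k - 35k+30 = 6k(7k-6) - 5(7k-6).

(6k-5)(7k-6)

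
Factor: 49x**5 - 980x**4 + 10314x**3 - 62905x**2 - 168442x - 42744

Among the possible rational roots, x = -2/7 is a root, so (7x + 2) divides it; the quotient is 7x**4 - 142x**3 + 1514x**2 - 9419x - 21372.
Then x = 13 is a root, so (x - 13) divides it; the quotient is 7x**3 - 51x**2 + 851x + 1644.
Then x = -12/7 is a root, so (7x + 12) is a factor; dividing leaves x**2 - 9x + 137.
The quadratic x**2 - 9x + 137 has discriminant -467 < 0 and is irreducible over ℤ.

(7x + 12)(7x + 2)(x - 13)(x**2 - 9x + 137)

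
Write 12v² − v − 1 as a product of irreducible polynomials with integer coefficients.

(3v − 1)(4v + 1)

Need a pair with product 12·(−1) = −12 and sum −1: that's 3 and −4.
Split the middle term: 12v² + 3v − 4v − 1 = 3v(4v + 1) − (4v + 1).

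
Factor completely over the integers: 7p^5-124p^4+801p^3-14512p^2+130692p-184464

Trying the rational-root candidates, p = 9 is a root, so (p-9) is a factor; dividing leaves 7p^4-61p^3+252p^2-12244p+20496.
Continuing, p = 14 is a root, so (p-14) divides it; the quotient is 7p^3+37p^2+770p-1464.
Then p = 12/7 is a root, so (7p-12) is a factor; dividing leaves p^2+7p+122.
The quadratic p^2+7p+122 has discriminant -439 < 0 and is irreducible over ℤ.

(7p-12)(p-14)(p-9)(p^2+7p+122)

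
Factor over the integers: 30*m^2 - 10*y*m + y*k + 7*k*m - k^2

Group: y*(k - 10*m) + (-k - 3*m)*(k - 10*m); both groups contain (k - 10*m).

(y - k - 3*m)*(k - 10*m)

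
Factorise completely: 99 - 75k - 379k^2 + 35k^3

Among the possible rational roots, k = -3/5 is a root, giving the factor (5k + 3) and quotient 7k^2 - 80k + 33.
The remaining quadratic factors as (k - 11)(7k - 3).

(5k + 3)(7k - 3)(k - 11)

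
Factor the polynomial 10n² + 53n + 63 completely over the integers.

Need a pair with product 10·63 = 630 and sum 53: that's 35 and 18.
Split the middle term: 10n² + 35n + 18n + 63 = 5n(2n + 7) + 9(2n + 7).

(2n + 7)(5n + 9)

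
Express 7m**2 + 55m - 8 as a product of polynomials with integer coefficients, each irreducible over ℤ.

(7m - 1)(m + 8)

Need a pair with product 7·(-8) = -56 and sum 55: that's 56 and -1.
Split the middle term: 7m**2 + 56m - m - 8 = 7m(m + 8) - (m + 8).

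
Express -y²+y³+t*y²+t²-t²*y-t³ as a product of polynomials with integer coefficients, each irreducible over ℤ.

-(t+y)*(t+y-1)*(t-y)

Group: t*(-t²+t+y²-y) + y*(-t²+t+y²-y); both groups contain (-t²+t+y²-y), so (t+y) is a factor with cofactor -t²+t+y²-y.
The cofactor groups again: -t²+t+y²-y = -t*(t+y-1) + y*(t+y-1); both groups contain (t+y-1), giving -(t-y)*(t+y-1).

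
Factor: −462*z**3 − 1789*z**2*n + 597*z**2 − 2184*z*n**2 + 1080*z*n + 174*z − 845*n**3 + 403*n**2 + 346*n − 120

Group: 11*z*(−42*z**2 − 113*z*n + 39*z − 65*n**2 + 11*n + 30) + (13*n − 4)*(−42*z**2 − 113*z*n + 39*z − 65*n**2 + 11*n + 30); both groups contain (−42*z**2 − 113*z*n + 39*z − 65*n**2 + 11*n + 30), so (11*z + 13*n − 4) is a factor with cofactor −42*z**2 − 113*z*n + 39*z − 65*n**2 + 11*n + 30.
The cofactor groups again: −42*z**2 − 113*z*n + 39*z − 65*n**2 + 11*n + 30 = −6*z*(7*z + 13*n − 10) + (−5*n − 3)*(7*z + 13*n − 10); both groups contain (7*z + 13*n − 10), giving −(6*z + 5*n + 3)*(7*z + 13*n − 10).

−(11*z + 13*n − 4)*(7*z + 13*n − 10)*(6*z + 5*n + 3)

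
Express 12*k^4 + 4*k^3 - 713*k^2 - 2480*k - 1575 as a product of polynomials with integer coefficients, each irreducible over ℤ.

Trying the rational-root candidates, k = -5 is a root, giving the factor (k + 5) and quotient 12*k^3 - 56*k^2 - 433*k - 315.
Continuing, k = 9 is a root, so (k - 9) is a factor; dividing leaves 12*k^2 + 52*k + 35.
The remaining quadratic factors as (2*k + 7)(6*k + 5).

(2*k + 7)*(6*k + 5)*(k + 5)*(k - 9)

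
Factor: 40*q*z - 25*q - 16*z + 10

Group as (40*q*z - 25*q) + (-16*z + 10) = 5*q*(8*z - 5) - 2*(8*z - 5).
Both groups share the factor (8*z - 5).

(5*q - 2)*(8*z - 5)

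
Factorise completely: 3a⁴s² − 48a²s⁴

3a²s²(a + 4s)(a − 4s)

Every term has a factor of 3a²s². Then a² − 16s² = (a)² − (4s)².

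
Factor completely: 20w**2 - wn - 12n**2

(5w - 4n)(4w + 3n)

Group: 5w(4w + 3n) - 4n(4w + 3n); both groups contain (4w + 3n).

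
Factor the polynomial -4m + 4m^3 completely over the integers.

Every term has a factor of 4m. Then m^2 - 1 = (m)² − (1)².

4m(m + 1)(m - 1)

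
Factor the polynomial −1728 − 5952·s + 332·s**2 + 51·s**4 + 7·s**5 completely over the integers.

(7·s + 2)·(s + 9)·(s − 4)·(s**2 + 2·s + 24)

Trying the rational-root candidates, s = −9 is a root, so (s + 9) divides it; the quotient is 7·s**4 − 12·s**3 + 108·s**2 − 640·s − 192.
Continuing, s = −2/7 is a root, so (7·s + 2) divides it; the quotient is s**3 − 2·s**2 + 16·s − 96.
Next, s = 4 is a root, so (s − 4) is a factor; dividing leaves s**2 + 2·s + 24.
The quadratic s**2 + 2·s + 24 has discriminant −92 < 0 and is irreducible over ℤ.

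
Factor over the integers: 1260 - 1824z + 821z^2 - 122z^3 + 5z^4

(5z - 7)(z - 15)(z - 2)(z - 6)

Trying the rational-root candidates, z = 15 is a root, so (z - 15) divides it; the quotient is 5z^3 - 47z^2 + 116z - 84.
Then z = 7/5 is a root, so (5z - 7) divides it; the quotient is z^2 - 8z + 12.
The remaining quadratic factors as (z - 6)(z - 2).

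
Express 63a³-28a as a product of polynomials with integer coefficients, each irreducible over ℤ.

Pull out the common factor 7a; 9a²-4 is a difference of squares.

7a(3a+2)(3a-2)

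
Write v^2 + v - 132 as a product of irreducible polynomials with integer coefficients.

Two integers with product -132 and sum 1 are 12 and -11.

(v + 12)(v - 11)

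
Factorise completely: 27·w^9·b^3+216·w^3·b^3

27·b^3·w^3·(w^2+2)·(w^4−2·w^2+4)

Every term has a factor of 27·w^3·b^3; factoring it out leaves w^6+8.
Recognize a sum of cubes with the parts w^2 and 2.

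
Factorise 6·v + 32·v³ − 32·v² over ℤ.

Pull out the common factor 2·v, then factor the remaining trinomial.

2·v·(4·v − 1)·(4·v − 3)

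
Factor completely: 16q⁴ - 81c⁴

Write as (4q²)² − (9c²)², then factor 4q² - 9c² once more.

(2q - 3c)(2q + 3c)(4q² + 9c²)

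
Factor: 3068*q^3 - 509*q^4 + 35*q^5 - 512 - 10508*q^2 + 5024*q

(5*q - 2)*(7*q - 1)*(q - 8)*(q^2 - 6*q + 32)

Testing divisors of the constant over divisors of the leading coefficient, q = 2/5 is a root, so (5*q - 2) is a factor; dividing leaves 7*q^4 - 99*q^3 + 574*q^2 - 1872*q + 256.
Then q = 8 is a root, giving the factor (q - 8) and quotient 7*q^3 - 43*q^2 + 230*q - 32.
Then q = 1/7 is a root, so (7*q - 1) divides it; the quotient is q^2 - 6*q + 32.
The quadratic q^2 - 6*q + 32 has discriminant -92 < 0 and is irreducible over ℤ.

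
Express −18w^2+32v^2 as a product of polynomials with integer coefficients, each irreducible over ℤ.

2(4v+3w)(4v−3w)

Factor out 2, leaving 16v^2−9w^2, which is a difference of two squares.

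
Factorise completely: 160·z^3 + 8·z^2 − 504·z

Pull out the common factor 8·z, then factor the remaining trinomial.

8·z·(4·z − 7)·(5·z + 9)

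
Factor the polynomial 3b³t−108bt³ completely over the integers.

Factor out 3bt, leaving b²−36t², which is a difference of two squares.

3bt(b+6t)(b−6t)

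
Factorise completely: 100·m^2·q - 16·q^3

4·q·(5·m + 2·q)·(5·m - 2·q)

Factor out 4·q, leaving 25·m^2 - 4·q^2, which is a difference of two squares.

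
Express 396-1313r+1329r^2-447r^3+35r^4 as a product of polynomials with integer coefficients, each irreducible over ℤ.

(5r-11)(7r-4)(r-1)(r-9)

Testing divisors of the constant over divisors of the leading coefficient, r = 9 is a root, so (r-9) is a factor; dividing leaves 35r^3-132r^2+141r-44.
Next, r = 4/7 is a root, so (7r-4) divides it; the quotient is 5r^2-16r+11.
The remaining quadratic factors as (r-1)(5r-11).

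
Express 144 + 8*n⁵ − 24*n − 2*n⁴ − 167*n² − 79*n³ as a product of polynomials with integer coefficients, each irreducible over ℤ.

(2*n + 3)*(4*n − 3)*(n − 4)*(n² + 3*n + 4)

Testing divisors of the constant over divisors of the leading coefficient, n = 3/4 is a root, giving the factor (4*n − 3) and quotient 2*n⁴ + n³ − 19*n² − 56*n − 48.
Continuing, n = 4 is a root, so (n − 4) is a factor; dividing leaves 2*n³ + 9*n² + 17*n + 12.
Continuing, n = −3/2 is a root, giving the factor (2*n + 3) and quotient n² + 3*n + 4.
The quadratic n² + 3*n + 4 has discriminant −7 < 0 and is irreducible over ℤ.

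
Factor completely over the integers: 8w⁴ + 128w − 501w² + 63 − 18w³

(2w − 1)(4w + 1)(w + 7)(w − 9)

By the rational root theorem, w = 9 is a root, so (w − 9) is a factor; dividing leaves 8w³ + 54w² − 15w − 7.
Next, w = −1/4 is a root, so (4w + 1) divides it; the quotient is 2w² + 13w − 7.
The remaining quadratic factors as (2w − 1)(w + 7).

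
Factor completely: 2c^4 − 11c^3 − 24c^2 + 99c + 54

Trying the rational-root candidates, c = 6 is a root, so (c − 6) is a factor; dividing leaves 2c^3 + c^2 − 18c − 9.
Next, c = 3 is a root, so (c − 3) divides it; the quotient is 2c^2 + 7c + 3.
The remaining quadratic factors as (c + 3)(2c + 1).

(2c + 1)(c + 3)(c − 3)(c − 6)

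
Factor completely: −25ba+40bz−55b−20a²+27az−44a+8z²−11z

−(5b+4a+z)(5a−8z+11)

Group: −5b(5a−8z+11) + (−4a−z)(5a−8z+11); both groups contain (5a−8z+11).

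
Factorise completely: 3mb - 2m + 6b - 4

Group as (3mb - 2m) + (6b - 4) = m(3b - 2) + 2(3b - 2).
Both groups share the factor (3b - 2).

(3b - 2)(m + 2)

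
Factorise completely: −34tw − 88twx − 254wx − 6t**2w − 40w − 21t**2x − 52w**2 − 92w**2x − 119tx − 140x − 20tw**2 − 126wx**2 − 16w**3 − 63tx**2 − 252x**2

−(2w + 7x)(3t + 4w + 9x + 5)(t + 2w + 4)

Group: 2w(−3t**2 − 10tw − 9tx − 17t − 8w**2 − 18wx − 26w − 36x − 20) + 7x(−3t**2 − 10tw − 9tx − 17t − 8w**2 − 18wx − 26w − 36x − 20); both groups contain (−3t**2 − 10tw − 9tx − 17t − 8w**2 − 18wx − 26w − 36x − 20), so (2w + 7x) is a factor with cofactor −3t**2 − 10tw − 9tx − 17t − 8w**2 − 18wx − 26w − 36x − 20.
The cofactor groups again: −3t**2 − 10tw − 9tx − 17t − 8w**2 − 18wx − 26w − 36x − 20 = −3t(t + 2w + 4) + (−4w − 9x − 5)(t + 2w + 4); both groups contain (t + 2w + 4), giving −(3t + 4w + 9x + 5)(t + 2w + 4).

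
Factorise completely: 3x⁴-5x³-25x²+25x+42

(3x+7)(x+1)(x-2)(x-3)

By the rational root theorem, x = 3 is a root, so (x-3) divides it; the quotient is 3x³+4x²-13x-14.
Next, x = 2 is a root, giving the factor (x-2) and quotient 3x²+10x+7.
The remaining quadratic factors as (3x+7)(x+1).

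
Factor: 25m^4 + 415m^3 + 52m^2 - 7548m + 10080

(5m - 14)(5m - 8)(m + 15)(m + 6)

Among the possible rational roots, m = -6 is a root, so (m + 6) divides it; the quotient is 25m^3 + 265m^2 - 1538m + 1680.
Next, m = 14/5 is a root, giving the factor (5m - 14) and quotient 5m^2 + 67m - 120.
The remaining quadratic factors as (m + 15)(5m - 8).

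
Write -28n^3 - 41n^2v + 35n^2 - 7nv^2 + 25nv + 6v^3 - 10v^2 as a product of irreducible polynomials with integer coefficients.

Group: n(-28n^2 - 13nv + 35n + 6v^2 - 10v) + v(-28n^2 - 13nv + 35n + 6v^2 - 10v); both groups contain (-28n^2 - 13nv + 35n + 6v^2 - 10v), so (n + v) is a factor with cofactor -28n^2 - 13nv + 35n + 6v^2 - 10v.
The cofactor groups again: -28n^2 - 13nv + 35n + 6v^2 - 10v = -7n(4n + 3v - 5) + 2v(4n + 3v - 5); both groups contain (4n + 3v - 5), giving -(7n - 2v)(4n + 3v - 5).

-(4n + 3v - 5)(7n - 2v)(n + v)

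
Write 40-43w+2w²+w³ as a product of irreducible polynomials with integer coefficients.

Trying the rational-root candidates, w = 5 is a root, giving the factor (w-5) and quotient w²+7w-8.
The remaining quadratic factors as (w-1)(w+8).

(w+8)(w-1)(w-5)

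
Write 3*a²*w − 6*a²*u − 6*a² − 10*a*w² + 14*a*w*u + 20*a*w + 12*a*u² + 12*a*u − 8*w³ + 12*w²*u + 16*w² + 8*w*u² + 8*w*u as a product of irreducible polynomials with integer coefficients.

Group: a*(3*a*w − 6*a*u − 6*a + 2*w² − 4*w*u − 4*w) + (−4*w − 2*u)*(3*a*w − 6*a*u − 6*a + 2*w² − 4*w*u − 4*w); both groups contain (3*a*w − 6*a*u − 6*a + 2*w² − 4*w*u − 4*w), so (a − 4*w − 2*u) is a factor with cofactor 3*a*w − 6*a*u − 6*a + 2*w² − 4*w*u − 4*w.
The cofactor groups again: 3*a*w − 6*a*u − 6*a + 2*w² − 4*w*u − 4*w = w*(3*a + 2*w) + (−2*u − 2)*(3*a + 2*w); both groups contain (3*a + 2*w), giving (w − 2*u − 2)*(3*a + 2*w).

(w − 2*u − 2)*(3*a + 2*w)*(a − 4*w − 2*u)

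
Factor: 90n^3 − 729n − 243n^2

9n(2n − 9)(5n + 9)

Pull out the common factor 9n, then factor the remaining trinomial.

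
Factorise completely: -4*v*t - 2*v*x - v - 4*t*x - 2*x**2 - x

-(4*t + 2*x + 1)*(v + x)

Group: -4*t*(v + x) + (-2*x - 1)*(v + x); both groups contain (v + x).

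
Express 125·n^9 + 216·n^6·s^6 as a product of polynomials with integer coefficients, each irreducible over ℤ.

Every term has a factor of n^6; factoring it out leaves 125·n^3 + 216·s^6.
Recognize a sum of cubes with the parts 6·s^2 and 5·n.

n^6·(5·n + 6·s^2)·(25·n^2 - 30·n·s^2 + 36·s^4)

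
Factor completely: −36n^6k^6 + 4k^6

Factor out 4k^6 first: what remains is −9n^6 + 1.
Recognize a difference of squares with the parts 1 and 3n^3.

−4k^6(3n^3 + 1)(3n^3 − 1)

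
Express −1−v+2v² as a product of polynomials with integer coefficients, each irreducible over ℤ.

Need a pair with product 2·(−1) = −2 and sum −1: that's −2 and 1.
Split the middle term: 2v²−2v + v−1 = 2v(v−1) + (v−1).

(2v+1)(v−1)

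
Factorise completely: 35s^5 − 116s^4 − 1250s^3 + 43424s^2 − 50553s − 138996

(5s − 13)(7s + 9)(s + 11)(s^2 − 13s + 108)

Among the possible rational roots, s = −9/7 is a root, so (7s + 9) divides it; the quotient is 5s^4 − 23s^3 − 149s^2 + 6395s − 15444.
Continuing, s = 13/5 is a root, giving the factor (5s − 13) and quotient s^3 − 2s^2 − 35s + 1188.
Continuing, s = −11 is a root, giving the factor (s + 11) and quotient s^2 − 13s + 108.
The quadratic s^2 − 13s + 108 has discriminant −263 < 0 and is irreducible over ℤ.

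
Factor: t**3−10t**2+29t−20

(t−1)(t−4)(t−5)

Among the possible rational roots, t = 5 is a root, so (t−5) is a factor; dividing leaves t**2−5t+4.
The remaining quadratic factors as (t−1)(t−4).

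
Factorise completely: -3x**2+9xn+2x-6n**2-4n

Group: -3x(x-2n) + (3n+2)(x-2n); both groups contain (x-2n).

-(x-2n)(3x-3n-2)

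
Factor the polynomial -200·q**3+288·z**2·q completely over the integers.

Pull out the common factor 8·q; 36·z**2-25·q**2 is a difference of squares.

8·q·(6·z-5·q)·(6·z+5·q)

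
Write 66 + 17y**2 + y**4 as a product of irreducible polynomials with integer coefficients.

(y**2 + 11)(y**2 + 6)

Substitute u = y**2 to get a quadratic in u, then factor.
y**2 + 6 is irreducible over ℤ (always positive, so no real roots).
y**2 + 11 is irreducible over ℤ (always positive, so no real roots).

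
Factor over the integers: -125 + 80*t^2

5*(4*t + 5)*(4*t - 5)

Pull out the common factor 5; 16*t^2 - 25 is a difference of squares.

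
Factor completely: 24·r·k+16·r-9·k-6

Group as (24·r·k+16·r) + (-9·k-6) = 8·r·(3·k+2) - 3·(3·k+2).
Both groups share the factor (3·k+2).

(3·k+2)·(8·r-3)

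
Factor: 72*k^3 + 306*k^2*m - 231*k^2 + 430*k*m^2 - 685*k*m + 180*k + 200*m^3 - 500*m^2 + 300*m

(3*k + 4*m - 4)*(3*k + 5*m)*(8*k + 10*m - 15)

Group: 3*k*(24*k^2 + 70*k*m - 45*k + 50*m^2 - 75*m) + (4*m - 4)*(24*k^2 + 70*k*m - 45*k + 50*m^2 - 75*m); both groups contain (24*k^2 + 70*k*m - 45*k + 50*m^2 - 75*m), so (3*k + 4*m - 4) is a factor with cofactor 24*k^2 + 70*k*m - 45*k + 50*m^2 - 75*m.
The cofactor groups again: 24*k^2 + 70*k*m - 45*k + 50*m^2 - 75*m = 8*k*(3*k + 5*m) + (10*m - 15)*(3*k + 5*m); both groups contain (3*k + 5*m), giving (8*k + 10*m - 15)*(3*k + 5*m).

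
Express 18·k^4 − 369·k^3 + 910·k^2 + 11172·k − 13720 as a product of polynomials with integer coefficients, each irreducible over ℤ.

Trying the rational-root candidates, k = 7/6 is a root, so (6·k − 7) is a factor; dividing leaves 3·k^3 − 58·k^2 + 84·k + 1960.
Continuing, k = 14 is a root, so (k − 14) is a factor; dividing leaves 3·k^2 − 16·k − 140.
The remaining quadratic factors as (3·k + 14)(k − 10).

(3·k + 14)·(6·k − 7)·(k − 10)·(k − 14)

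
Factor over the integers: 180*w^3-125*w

Factor out 5*w, leaving 36*w^2-25, which is a difference of two squares.

5*w*(6*w+5)*(6*w-5)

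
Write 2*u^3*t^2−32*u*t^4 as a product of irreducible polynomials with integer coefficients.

Pull out the common factor 2*u*t^2; u^2−16*t^2 is a difference of squares.

2*t^2*u*(u−4*t)*(u+4*t)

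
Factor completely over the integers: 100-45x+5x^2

Pull out the common factor 5, then factor the remaining trinomial.

5(x-4)(x-5)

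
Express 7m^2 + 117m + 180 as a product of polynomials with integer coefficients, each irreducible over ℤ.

Need a pair with product 7·180 = 1260 and sum 117: that's 105 and 12.
Split the middle term: 7m^2 + 105m + 12m + 180 = 7m(m + 15) + 12(m + 15).

(7m + 12)(m + 15)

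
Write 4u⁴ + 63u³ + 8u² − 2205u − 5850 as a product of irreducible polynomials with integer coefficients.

(4u + 15)(u + 13)(u + 5)(u − 6)

Among the possible rational roots, u = 6 is a root, so (u − 6) is a factor; dividing leaves 4u³ + 87u² + 530u + 975.
Next, u = −5 is a root, so (u + 5) divides it; the quotient is 4u² + 67u + 195.
The remaining quadratic factors as (4u + 15)(u + 13).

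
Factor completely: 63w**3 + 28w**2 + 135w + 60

Group as (63w**3 + 135w) + (28w**2 + 60) = 9w(7w**2 + 15) + 4(7w**2 + 15).
Both groups share the factor (7w**2 + 15).

(9w + 4)(7w**2 + 15)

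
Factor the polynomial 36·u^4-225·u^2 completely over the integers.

9·u^2·(2·u+5)·(2·u-5)

Factor out 9·u^2, leaving 4·u^2-25, which is a difference of two squares.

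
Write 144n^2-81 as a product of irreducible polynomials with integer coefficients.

9(4n+3)(4n-3)

Pull out the common factor 9; 16n^2-9 is a difference of squares.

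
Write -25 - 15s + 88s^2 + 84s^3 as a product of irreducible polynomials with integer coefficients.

Among the possible rational roots, s = -5/7 is a root, so (7s + 5) is a factor; dividing leaves 12s^2 + 4s - 5.
The remaining quadratic factors as (6s + 5)(2s - 1).

(2s - 1)(6s + 5)(7s + 5)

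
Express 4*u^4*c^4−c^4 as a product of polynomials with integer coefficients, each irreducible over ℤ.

c^4*(2*u^2+1)*(2*u^2−1)

Every term has a factor of c^4; factoring it out leaves 4*u^4−1.
Recognize a difference of squares with the parts 2*u^2 and 1.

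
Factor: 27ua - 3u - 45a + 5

Group as (27ua - 3u) + (-45a + 5) = 3u(9a - 1) - 5(9a - 1).
Both groups share the factor (9a - 1).

(3u - 5)(9a - 1)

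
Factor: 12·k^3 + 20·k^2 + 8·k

4·k·(3·k + 2)·(k + 1)

Pull out the common factor 4·k, then factor the remaining trinomial.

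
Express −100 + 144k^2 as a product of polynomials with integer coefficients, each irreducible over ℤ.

4(6k + 5)(6k − 5)

Pull out the common factor 4; 36k^2 − 25 is a difference of squares.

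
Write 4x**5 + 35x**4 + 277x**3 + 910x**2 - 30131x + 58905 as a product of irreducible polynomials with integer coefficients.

Testing divisors of the constant over divisors of the leading coefficient, x = 9/4 is a root, so (4x - 9) is a factor; dividing leaves x**4 + 11x**3 + 94x**2 + 439x - 6545.
Next, x = -11 is a root, giving the factor (x + 11) and quotient x**3 + 94x - 595.
Next, x = 5 is a root, so (x - 5) divides it; the quotient is x**2 + 5x + 119.
The quadratic x**2 + 5x + 119 has discriminant -451 < 0 and is irreducible over ℤ.

(4x - 9)(x + 11)(x - 5)(x**2 + 5x + 119)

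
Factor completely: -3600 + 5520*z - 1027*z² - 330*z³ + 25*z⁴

Among the possible rational roots, z = -5 is a root, giving the factor (z + 5) and quotient 25*z³ - 455*z² + 1248*z - 720.
Continuing, z = 12/5 is a root, so (5*z - 12) divides it; the quotient is 5*z² - 79*z + 60.
The remaining quadratic factors as (5*z - 4)(z - 15).

(5*z - 12)*(5*z - 4)*(z + 5)*(z - 15)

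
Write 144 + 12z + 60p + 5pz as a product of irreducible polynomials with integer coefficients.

(5p + 12)(z + 12)

Group as (5pz + 60p) + (12z + 144) = 5p(z + 12) + 12(z + 12).
Both groups share the factor (z + 12).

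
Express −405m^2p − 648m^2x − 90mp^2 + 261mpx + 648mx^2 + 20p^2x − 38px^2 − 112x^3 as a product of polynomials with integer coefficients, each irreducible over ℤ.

−(5p + 8x)(9m + 2p − 7x)(9m − 2x)

Group: 9m(−45mp − 72mx − 10p^2 + 19px + 56x^2) − 2x(−45mp − 72mx − 10p^2 + 19px + 56x^2); both groups contain (−45mp − 72mx − 10p^2 + 19px + 56x^2), so (9m − 2x) is a factor with cofactor −45mp − 72mx − 10p^2 + 19px + 56x^2.
The cofactor groups again: −45mp − 72mx − 10p^2 + 19px + 56x^2 = −9m(5p + 8x) + (−2p + 7x)(5p + 8x); both groups contain (5p + 8x), giving −(9m + 2p − 7x)(5p + 8x).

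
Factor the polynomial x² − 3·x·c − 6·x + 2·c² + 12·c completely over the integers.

Group: x·(x − c − 6) − 2·c·(x − c − 6); both groups contain (x − c − 6).

(x − 2·c)·(x − c − 6)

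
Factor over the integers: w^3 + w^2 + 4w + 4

(w + 1)(w^2 + 4)

Group as (w^3 + 4w) + (w^2 + 4) = w(w^2 + 4) + (w^2 + 4).
Both groups share the factor (w^2 + 4).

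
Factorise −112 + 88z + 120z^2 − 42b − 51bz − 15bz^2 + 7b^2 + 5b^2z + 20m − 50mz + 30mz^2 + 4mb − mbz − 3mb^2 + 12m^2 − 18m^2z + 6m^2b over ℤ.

Group: b(6m^2 − 3mb − 10mz + 10m + 5bz + 7b − 40z − 56) + (−3z + 2)(6m^2 − 3mb − 10mz + 10m + 5bz + 7b − 40z − 56); both groups contain (6m^2 − 3mb − 10mz + 10m + 5bz + 7b − 40z − 56), so (b − 3z + 2) is a factor with cofactor 6m^2 − 3mb − 10mz + 10m + 5bz + 7b − 40z − 56.
The cofactor groups again: 6m^2 − 3mb − 10mz + 10m + 5bz + 7b − 40z − 56 = 3m(2m − b + 8) + (−5z − 7)(2m − b + 8); both groups contain (2m − b + 8), giving (3m − 5z − 7)(2m − b + 8).

(2m − b + 8)(3m − 5z − 7)(b − 3z + 2)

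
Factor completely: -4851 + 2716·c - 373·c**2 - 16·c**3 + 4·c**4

Among the possible rational roots, c = -11 is a root, so (c + 11) divides it; the quotient is 4·c**3 - 60·c**2 + 287·c - 441.
Next, c = 7 is a root, so (c - 7) divides it; the quotient is 4·c**2 - 32·c + 63.
The remaining quadratic factors as (2·c - 7)(2·c - 9).

(2·c - 7)·(2·c - 9)·(c + 11)·(c - 7)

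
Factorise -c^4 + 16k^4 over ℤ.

(2k - c)(2k + c)(4k^2 + c^2)

(2k)⁴ − (c)⁴ = ((2k)² − (c)²)((2k)² + (c)²); the first factor splits again, the second (4k^2 + c^2) is irreducible.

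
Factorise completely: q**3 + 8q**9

q**3(2q**2 + 1)(4q**4 - 2q**2 + 1)

Every term has a factor of q**3; factoring it out leaves 8q**6 + 1.
Recognize a sum of cubes with the parts 1 and 2q**2.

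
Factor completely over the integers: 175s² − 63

Pull out the common factor 7; 25s² − 9 is a difference of squares.

7(5s + 3)(5s − 3)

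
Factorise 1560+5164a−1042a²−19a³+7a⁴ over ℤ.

Trying the rational-root candidates, a = −2/7 is a root, giving the factor (7a+2) and quotient a³−3a²−148a+780.
Continuing, a = 10 is a root, so (a−10) divides it; the quotient is a²+7a−78.
The remaining quadratic factors as (a−6)(a+13).

(7a+2)(a+13)(a−10)(a−6)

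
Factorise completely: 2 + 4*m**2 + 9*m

(4*m + 1)*(m + 2)

Need a pair with product 4·2 = 8 and sum 9: that's 1 and 8.
Split the middle term: 4*m**2 + m + 8*m + 2 = m*(4*m + 1) + 2*(4*m + 1).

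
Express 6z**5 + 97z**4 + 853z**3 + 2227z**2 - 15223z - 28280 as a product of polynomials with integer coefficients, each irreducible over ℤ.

(2z - 7)(3z + 5)(z + 8)(z**2 + 10z + 101)

Trying the rational-root candidates, z = -8 is a root, giving the factor (z + 8) and quotient 6z**4 + 49z**3 + 461z**2 - 1461z - 3535.
Next, z = -5/3 is a root, so (3z + 5) divides it; the quotient is 2z**3 + 13z**2 + 132z - 707.
Continuing, z = 7/2 is a root, giving the factor (2z - 7) and quotient z**2 + 10z + 101.
The quadratic z**2 + 10z + 101 has discriminant -304 < 0 and is irreducible over ℤ.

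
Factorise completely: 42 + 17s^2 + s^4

(s^2 + 14)(s^2 + 3)

Substitute u = s^2 to get a quadratic in u, then factor.
s^2 + 3 is irreducible over ℤ (always positive, so no real roots).
s^2 + 14 is irreducible over ℤ (always positive, so no real roots).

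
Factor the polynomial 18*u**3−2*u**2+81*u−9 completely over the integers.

(9*u−1)*(2*u**2+9)

Group as (18*u**3+81*u) + (−2*u**2−9) = 9*u*(2*u**2+9) − (2*u**2+9).
Both groups share the factor (2*u**2+9).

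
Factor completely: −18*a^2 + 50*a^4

2*a^2*(5*a + 3)*(5*a − 3)

Pull out the common factor 2*a^2; 25*a^2 − 9 is a difference of squares.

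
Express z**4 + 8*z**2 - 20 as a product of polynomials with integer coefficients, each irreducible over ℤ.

Substitute u = z**2 to get a quadratic in u, then factor.
z**2 - 2 is irreducible over ℤ (2 is not a perfect square).
z**2 + 10 is irreducible over ℤ (always positive, so no real roots).

(z**2 + 10)*(z**2 - 2)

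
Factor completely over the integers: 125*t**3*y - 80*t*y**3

Pull out the common factor 5*t*y; 25*t**2 - 16*y**2 is a difference of squares.

5*t*y*(5*t + 4*y)*(5*t - 4*y)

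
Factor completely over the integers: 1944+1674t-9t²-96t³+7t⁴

(7t+9)(t+3)(t-12)(t-6)

Trying the rational-root candidates, t = 6 is a root, giving the factor (t-6) and quotient 7t³-54t²-333t-324.
Then t = 12 is a root, giving the factor (t-12) and quotient 7t²+30t+27.
The remaining quadratic factors as (7t+9)(t+3).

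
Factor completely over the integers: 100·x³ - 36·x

4·x·(5·x + 3)·(5·x - 3)

Factor out 4·x, leaving 25·x² - 9, which is a difference of two squares.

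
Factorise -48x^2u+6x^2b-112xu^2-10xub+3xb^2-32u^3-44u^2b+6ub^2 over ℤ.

Group: 8u(-6x^2-14xu-3xb-4u^2-6ub) - b(-6x^2-14xu-3xb-4u^2-6ub); both groups contain (-6x^2-14xu-3xb-4u^2-6ub), so (8u-b) is a factor with cofactor -6x^2-14xu-3xb-4u^2-6ub.
The cofactor groups again: -6x^2-14xu-3xb-4u^2-6ub = -x(6x+2u+3b) - 2u(6x+2u+3b); both groups contain (6x+2u+3b), giving -(x+2u)(6x+2u+3b).

-(8u-b)(x+2u)(6x+2u+3b)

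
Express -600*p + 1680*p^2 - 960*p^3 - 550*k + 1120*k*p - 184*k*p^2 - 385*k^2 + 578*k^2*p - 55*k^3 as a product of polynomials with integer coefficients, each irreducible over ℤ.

-(11*k + 12*p)*(5*k - 8*p + 10)*(k - 10*p + 5)

Group: 11*k*(-5*k^2 + 58*k*p - 35*k - 80*p^2 + 140*p - 50) + 12*p*(-5*k^2 + 58*k*p - 35*k - 80*p^2 + 140*p - 50); both groups contain (-5*k^2 + 58*k*p - 35*k - 80*p^2 + 140*p - 50), so (11*k + 12*p) is a factor with cofactor -5*k^2 + 58*k*p - 35*k - 80*p^2 + 140*p - 50.
The cofactor groups again: -5*k^2 + 58*k*p - 35*k - 80*p^2 + 140*p - 50 = -k*(5*k - 8*p + 10) + (10*p - 5)*(5*k - 8*p + 10); both groups contain (5*k - 8*p + 10), giving -(k - 10*p + 5)*(5*k - 8*p + 10).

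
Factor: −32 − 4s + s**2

Two integers with product −32 and sum −4 are −8 and 4.

(s + 4)(s − 8)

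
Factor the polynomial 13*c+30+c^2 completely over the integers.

(c+10)*(c+3)

Two integers with product 30 and sum 13 are 10 and 3.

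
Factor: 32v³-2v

2v(4v+1)(4v-1)

Pull out the common factor 2v; 16v²-1 is a difference of squares.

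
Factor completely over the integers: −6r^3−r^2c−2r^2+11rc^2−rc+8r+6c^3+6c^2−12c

−(2r−3c)(3r+2c+4)(r+c−1)

Group: 2r(−3r^2−5rc−r−2c^2−2c+4) − 3c(−3r^2−5rc−r−2c^2−2c+4); both groups contain (−3r^2−5rc−r−2c^2−2c+4), so (2r−3c) is a factor with cofactor −3r^2−5rc−r−2c^2−2c+4.
The cofactor groups again: −3r^2−5rc−r−2c^2−2c+4 = −r(3r+2c+4) + (−c+1)(3r+2c+4); both groups contain (3r+2c+4), giving −(r+c−1)(3r+2c+4).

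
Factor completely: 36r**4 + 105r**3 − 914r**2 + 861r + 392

(3r + 1)(3r − 8)(4r − 7)(r + 7)

By the rational root theorem, r = 7/4 is a root, giving the factor (4r − 7) and quotient 9r**3 + 42r**2 − 155r − 56.
Continuing, r = 8/3 is a root, giving the factor (3r − 8) and quotient 3r**2 + 22r + 7.
The remaining quadratic factors as (r + 7)(3r + 1).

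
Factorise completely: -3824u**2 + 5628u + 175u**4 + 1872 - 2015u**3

(5u + 12)(5u - 6)(7u + 2)(u - 13)

Testing divisors of the constant over divisors of the leading coefficient, u = 13 is a root, so (u - 13) divides it; the quotient is 175u**3 + 260u**2 - 444u - 144.
Then u = -12/5 is a root, so (5u + 12) divides it; the quotient is 35u**2 - 32u - 12.
The remaining quadratic factors as (7u + 2)(5u - 6).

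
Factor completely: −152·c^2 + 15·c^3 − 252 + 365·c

Among the possible rational roots, c = 9/5 is a root, giving the factor (5·c − 9) and quotient 3·c^2 − 25·c + 28.
The remaining quadratic factors as (3·c − 4)(c − 7).

(3·c − 4)·(5·c − 9)·(c − 7)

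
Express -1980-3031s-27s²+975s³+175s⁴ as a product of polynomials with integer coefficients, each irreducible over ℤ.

(5s+4)(5s-9)(7s+11)(s+5)

Trying the rational-root candidates, s = 9/5 is a root, so (5s-9) divides it; the quotient is 35s³+258s²+459s+220.
Next, s = -5 is a root, so (s+5) is a factor; dividing leaves 35s²+83s+44.
The remaining quadratic factors as (5s+4)(7s+11).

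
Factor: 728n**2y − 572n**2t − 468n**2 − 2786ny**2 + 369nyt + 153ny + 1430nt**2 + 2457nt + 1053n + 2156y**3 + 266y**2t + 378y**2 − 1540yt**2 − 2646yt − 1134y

Group: 13n(56ny − 44nt − 36n − 154y**2 − 19yt − 27y + 110t**2 + 189t + 81) − 14y(56ny − 44nt − 36n − 154y**2 − 19yt − 27y + 110t**2 + 189t + 81); both groups contain (56ny − 44nt − 36n − 154y**2 − 19yt − 27y + 110t**2 + 189t + 81), so (13n − 14y) is a factor with cofactor 56ny − 44nt − 36n − 154y**2 − 19yt − 27y + 110t**2 + 189t + 81.
The cofactor groups again: 56ny − 44nt − 36n − 154y**2 − 19yt − 27y + 110t**2 + 189t + 81 = 4n(14y − 11t − 9) + (−11y − 10t − 9)(14y − 11t − 9); both groups contain (14y − 11t − 9), giving (4n − 11y − 10t − 9)(14y − 11t − 9).

(14y − 11t − 9)(13n − 14y)(4n − 11y − 10t − 9)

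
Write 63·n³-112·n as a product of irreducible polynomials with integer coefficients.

7·n·(3·n+4)·(3·n-4)

Factor out 7·n, leaving 9·n²-16, which is a difference of two squares.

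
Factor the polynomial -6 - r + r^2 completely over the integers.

(r + 2)(r - 3)

Two integers with product -6 and sum -1 are -3 and 2.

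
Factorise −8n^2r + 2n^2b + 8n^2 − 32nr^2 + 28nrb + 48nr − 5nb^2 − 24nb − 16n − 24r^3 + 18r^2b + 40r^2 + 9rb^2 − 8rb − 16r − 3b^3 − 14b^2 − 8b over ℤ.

Group: 2n(−4nr + nb + 4n − 12r^2 + 15rb + 20r − 3b^2 − 14b − 8) + (2r + b)(−4nr + nb + 4n − 12r^2 + 15rb + 20r − 3b^2 − 14b − 8); both groups contain (−4nr + nb + 4n − 12r^2 + 15rb + 20r − 3b^2 − 14b − 8), so (2n + 2r + b) is a factor with cofactor −4nr + nb + 4n − 12r^2 + 15rb + 20r − 3b^2 − 14b − 8.
The cofactor groups again: −4nr + nb + 4n − 12r^2 + 15rb + 20r − 3b^2 − 14b − 8 = −n(4r − b − 4) + (−3r + 3b + 2)(4r − b − 4); both groups contain (4r − b − 4), giving −(n + 3r − 3b − 2)(4r − b − 4).

−(n + 3r − 3b − 2)(4r − b − 4)(2n + 2r + b)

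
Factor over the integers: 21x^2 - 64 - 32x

(3x - 8)(7x + 8)

Need a pair with product 21·(-64) = -1344 and sum -32: that's 24 and -56.
Split the middle term: 21x^2 + 24x - 56x - 64 = 3x(7x + 8) - 8(7x + 8).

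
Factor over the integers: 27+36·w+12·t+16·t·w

Group as (16·t·w+12·t) + (36·w+27) = 4·t·(4·w+3) + 9·(4·w+3).
Both groups share the factor (4·w+3).

(4·t+9)·(4·w+3)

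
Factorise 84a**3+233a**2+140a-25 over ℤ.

Trying the rational-root candidates, a = -5/3 is a root, so (3a+5) divides it; the quotient is 28a**2+31a-5.
The remaining quadratic factors as (4a+5)(7a-1).

(3a+5)(4a+5)(7a-1)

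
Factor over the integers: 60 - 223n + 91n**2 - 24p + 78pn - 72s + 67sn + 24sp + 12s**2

(4s + 13n - 4)(3s + 6p + 7n - 15)

Group: 3s(4s + 13n - 4) + (6p + 7n - 15)(4s + 13n - 4); both groups contain (4s + 13n - 4).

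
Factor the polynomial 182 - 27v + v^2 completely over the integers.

(v - 13)(v - 14)

Two integers with product 182 and sum -27 are -13 and -14.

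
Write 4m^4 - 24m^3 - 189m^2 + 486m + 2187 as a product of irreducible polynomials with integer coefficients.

Trying the rational-root candidates, m = 9 is a root, giving the factor (m - 9) and quotient 4m^3 + 12m^2 - 81m - 243.
Next, m = 9/2 is a root, so (2m - 9) is a factor; dividing leaves 2m^2 + 15m + 27.
The remaining quadratic factors as (2m + 9)(m + 3).

(2m + 9)(2m - 9)(m + 3)(m - 9)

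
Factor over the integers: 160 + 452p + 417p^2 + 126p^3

Testing divisors of the constant over divisors of the leading coefficient, p = -4/3 is a root, so (3p + 4) is a factor; dividing leaves 42p^2 + 83p + 40.
The remaining quadratic factors as (6p + 5)(7p + 8).

(3p + 4)(6p + 5)(7p + 8)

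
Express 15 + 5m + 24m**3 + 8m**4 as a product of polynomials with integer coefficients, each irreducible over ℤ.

Group as (8m**4 + 5m) + (24m**3 + 15) = m(8m**3 + 5) + 3(8m**3 + 5).
Both groups share the factor (8m**3 + 5).

(m + 3)(8m**3 + 5)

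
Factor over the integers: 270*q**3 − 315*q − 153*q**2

9*q*(5*q − 7)*(6*q + 5)

Pull out the common factor 9*q, then factor the remaining trinomial.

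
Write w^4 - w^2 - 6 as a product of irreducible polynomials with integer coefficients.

(w^2 + 2)(w^2 - 3)

Substitute u = w^2 to get a quadratic in u, then factor.
w^2 - 3 is irreducible over ℤ (3 is not a perfect square).
w^2 + 2 is irreducible over ℤ (always positive, so no real roots).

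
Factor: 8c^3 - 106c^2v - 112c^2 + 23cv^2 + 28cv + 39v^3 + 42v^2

Group: 2c(4c^2 - 55cv - 56c + 39v^2 + 42v) + v(4c^2 - 55cv - 56c + 39v^2 + 42v); both groups contain (4c^2 - 55cv - 56c + 39v^2 + 42v), so (2c + v) is a factor with cofactor 4c^2 - 55cv - 56c + 39v^2 + 42v.
The cofactor groups again: 4c^2 - 55cv - 56c + 39v^2 + 42v = 4c(c - 13v - 14) - 3v(c - 13v - 14); both groups contain (c - 13v - 14), giving (4c - 3v)(c - 13v - 14).

(2c + v)(4c - 3v)(c - 13v - 14)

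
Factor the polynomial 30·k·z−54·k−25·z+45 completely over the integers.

Group as (30·k·z−54·k) + (−25·z+45) = 6·k·(5·z−9) − 5·(5·z−9).
Both groups share the factor (5·z−9).

(5·z−9)·(6·k−5)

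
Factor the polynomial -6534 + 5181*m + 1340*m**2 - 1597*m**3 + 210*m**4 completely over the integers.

Trying the rational-root candidates, m = 11/7 is a root, so (7*m - 11) divides it; the quotient is 30*m**3 - 181*m**2 - 93*m + 594.
Then m = -9/5 is a root, so (5*m + 9) is a factor; dividing leaves 6*m**2 - 47*m + 66.
The remaining quadratic factors as (m - 6)(6*m - 11).

(5*m + 9)*(6*m - 11)*(7*m - 11)*(m - 6)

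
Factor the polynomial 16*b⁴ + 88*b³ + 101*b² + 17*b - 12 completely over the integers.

By the rational root theorem, b = -1 is a root, giving the factor (b + 1) and quotient 16*b³ + 72*b² + 29*b - 12.
Continuing, b = 1/4 is a root, so (4*b - 1) is a factor; dividing leaves 4*b² + 19*b + 12.
The remaining quadratic factors as (b + 4)(4*b + 3).

(4*b + 3)*(4*b - 1)*(b + 1)*(b + 4)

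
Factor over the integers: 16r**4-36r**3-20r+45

Group as (16r**4-20r) + (-36r**3+45) = 4r(4r**3-5) - 9(4r**3-5).
Both groups share the factor (4r**3-5).

(4r-9)(4r**3-5)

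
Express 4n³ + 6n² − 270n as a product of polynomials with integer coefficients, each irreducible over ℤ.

2n(2n − 15)(n + 9)

Pull out the common factor 2n, then factor the remaining trinomial.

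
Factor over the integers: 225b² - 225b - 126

Pull out the common factor 9, then factor the remaining trinomial.

9(5b + 2)(5b - 7)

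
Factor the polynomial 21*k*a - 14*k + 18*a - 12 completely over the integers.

(3*a - 2)*(7*k + 6)

Group as (21*k*a - 14*k) + (18*a - 12) = 7*k*(3*a - 2) + 6*(3*a - 2).
Both groups share the factor (3*a - 2).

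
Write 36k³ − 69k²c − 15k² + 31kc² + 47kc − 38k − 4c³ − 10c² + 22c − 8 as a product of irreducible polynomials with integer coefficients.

(3k − 4c + 2)(3k − c − 4)(4k − c + 1)

Group: 3k(12k² − 7kc − 13k + c² + 3c − 4) + (−4c + 2)(12k² − 7kc − 13k + c² + 3c − 4); both groups contain (12k² − 7kc − 13k + c² + 3c − 4), so (3k − 4c + 2) is a factor with cofactor 12k² − 7kc − 13k + c² + 3c − 4.
The cofactor groups again: 12k² − 7kc − 13k + c² + 3c − 4 = 4k(3k − c − 4) + (−c + 1)(3k − c − 4); both groups contain (3k − c − 4), giving (4k − c + 1)(3k − c − 4).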